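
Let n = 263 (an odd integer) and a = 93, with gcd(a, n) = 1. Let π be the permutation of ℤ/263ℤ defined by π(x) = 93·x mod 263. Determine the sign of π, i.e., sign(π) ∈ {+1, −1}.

+1

Trace 93: π^k(93) = [93, 233, 103, 111, 66, 89, 124] for k=0..6.
π_93 has 3 disjoint cycles with lengths [131, 131, 1] on {0,…,262}.
Σ(ℓ_i−1) = 263−3 = 260; sign = (−1)^260 = +1.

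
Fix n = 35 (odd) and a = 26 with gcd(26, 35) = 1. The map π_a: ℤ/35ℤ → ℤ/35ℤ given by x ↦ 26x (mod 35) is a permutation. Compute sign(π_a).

Trace 6: π^k(6) = [6, 16, 31, 1, 26, 11] for k=0..5.
π_26 has 10 disjoint cycles with lengths [6, 6, 6, 6, 6, 1, 1, 1, 1, 1] on {0,…,34}.
10 cycles on 35: each ℓ→(−1)^(ℓ−1), product (−1)^25 = -1.

-1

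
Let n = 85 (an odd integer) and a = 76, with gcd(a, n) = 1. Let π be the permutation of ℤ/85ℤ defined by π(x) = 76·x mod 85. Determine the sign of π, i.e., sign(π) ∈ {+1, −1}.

+1

Start at x=81: 81 → 36 → 16 → 26 → 21 → 66 → 1 → … (one orbit).
Cycle lengths of π_76 on ℤ/85ℤ: [8, 8, 8, 8, 8, 8, 8, 8, 8, 8, 1, 1, 1, 1, 1]; 15 cycles in total.
n − c = 85 − 15 = 70; sign = (−1)^70 = +1.
The Jacobi symbol (76|85) = +1 (Zolotarev) agrees.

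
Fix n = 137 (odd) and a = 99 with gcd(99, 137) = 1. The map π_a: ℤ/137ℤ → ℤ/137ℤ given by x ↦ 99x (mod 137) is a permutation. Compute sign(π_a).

+1

Trace 123: π^k(123) = [123, 121, 60, 49, 56, 64, 34] for k=0..6.
Decompose π into cycles: lengths [34, 34, 34, 34, 1] (5 cycles, including the fixed point 0).
5 cycles on 137: each ℓ→(−1)^(ℓ−1), product (−1)^132 = +1.
Check: (99/137) = +1 by Zolotarev.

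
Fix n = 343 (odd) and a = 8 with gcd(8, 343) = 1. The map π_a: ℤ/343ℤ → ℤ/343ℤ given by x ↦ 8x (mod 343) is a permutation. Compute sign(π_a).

Orbit of 281 under x↦8x: [281, 190, 148, 155, 211, 316, 127]… (length divides ord_343(8)).
Cycle lengths of π_8 on ℤ/343ℤ: [49, 49, 49, 49, 49, 49, 7, 7, 7, 7, 7, 7, 1, 1, 1, 1, 1, 1, 1]; 19 cycles in total.
343 − 19 = 324 transpositions; sign(π) = (−1)^324 = +1.
(8|343)_J = +1 (Zolotarev's lemma cross-check).

+1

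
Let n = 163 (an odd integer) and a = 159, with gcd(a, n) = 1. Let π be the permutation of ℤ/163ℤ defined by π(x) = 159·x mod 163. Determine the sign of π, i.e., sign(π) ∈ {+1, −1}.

-1

Trace 97: π^k(97) = [97, 101, 85, 149, 56, 102, 81] for k=0..6.
Cycle lengths of π_159 on ℤ/163ℤ: [162, 1]; 2 cycles in total.
n − c = 163 − 2 = 161; sign = (−1)^161 = -1.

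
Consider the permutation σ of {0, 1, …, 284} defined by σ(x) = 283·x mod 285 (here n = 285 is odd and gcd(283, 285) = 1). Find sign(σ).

Orbit of 73 under x↦283x: [73, 139, 7, 271, 28, 229, 112]… (length divides ord_285(283)).
π_283 has 18 disjoint cycles with lengths [36, 36, 36, 36, 36, 36, 9, 9, 9, 9, 9, 9, 4, 4, 4, 1, 1, 1] on {0,…,284}.
285 − 18 = 267 transpositions; sign(π) = (−1)^267 = -1.
(283|285)_J = -1 (Zolotarev's lemma cross-check).

-1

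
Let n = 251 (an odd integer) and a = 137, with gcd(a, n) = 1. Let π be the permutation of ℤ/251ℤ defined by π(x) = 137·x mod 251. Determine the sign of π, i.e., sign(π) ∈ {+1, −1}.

-1

Orbit of 138 under x↦137x: [138, 81, 53, 233, 44, 4, 46]… (length divides ord_251(137)).
Decompose π into cycles: lengths [250, 1] (2 cycles, including the fixed point 0).
251 − 2 = 249 transpositions; sign(π) = (−1)^249 = -1.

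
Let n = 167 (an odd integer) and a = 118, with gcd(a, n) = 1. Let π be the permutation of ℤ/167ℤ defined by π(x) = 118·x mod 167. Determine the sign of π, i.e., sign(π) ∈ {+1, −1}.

Start at x=163: 163 → 29 → 82 → 157 → 156 → 38 → 142 → … (one orbit).
π_118 has 2 disjoint cycles with lengths [166, 1] on {0,…,166}.
2 cycles on 167: each ℓ→(−1)^(ℓ−1), product (−1)^165 = -1.

-1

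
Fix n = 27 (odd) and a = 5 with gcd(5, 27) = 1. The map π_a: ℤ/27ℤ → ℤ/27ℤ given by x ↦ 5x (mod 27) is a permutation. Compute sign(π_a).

-1

Trace 26: π^k(26) = [26, 22, 2, 10, 23, 7, 8] for k=0..6.
The orbit structure of x ↦ 5x mod 27: 4 orbits of sizes [18, 6, 2, 1].
sign(π) = (−1)^{n − #cycles} = (−1)^{27−4} = (−1)^23 = -1.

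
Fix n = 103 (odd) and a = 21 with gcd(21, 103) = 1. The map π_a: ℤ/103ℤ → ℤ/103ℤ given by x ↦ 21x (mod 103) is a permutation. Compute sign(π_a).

-1

Start at x=41: 41 → 37 → 56 → 43 → 79 → 11 → 25 → … (one orbit).
2 cycles of lengths [102, 1].
n − c = 103 − 2 = 101; sign = (−1)^101 = -1.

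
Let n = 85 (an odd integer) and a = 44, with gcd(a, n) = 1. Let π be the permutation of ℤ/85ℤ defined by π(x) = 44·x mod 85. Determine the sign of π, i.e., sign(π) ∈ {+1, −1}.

-1

Orbit of 29 under x↦44x: [29, 1, 44, 66, 14, 21, 74]… (length divides ord_85(44)).
Cycle type of π: 16×5 + 2×2 + 1; total 8 cycles.
85 − 8 = 77 transpositions; sign(π) = (−1)^77 = -1.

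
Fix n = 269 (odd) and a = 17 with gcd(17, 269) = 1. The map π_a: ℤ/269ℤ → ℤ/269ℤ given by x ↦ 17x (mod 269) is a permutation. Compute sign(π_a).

Start at x=69: 69 → 97 → 35 → 57 → 162 → 64 → 12 → … (one orbit).
The orbit structure of x ↦ 17x mod 269: 2 orbits of sizes [268, 1].
269 − 2 = 267 transpositions; sign(π) = (−1)^267 = -1.
Zolotarev: (17|269) = -1, matching the cycle-count sign.

-1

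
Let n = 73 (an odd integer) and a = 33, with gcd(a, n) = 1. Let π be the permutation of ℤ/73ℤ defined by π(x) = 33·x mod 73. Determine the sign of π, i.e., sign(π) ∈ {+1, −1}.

Trace 8: π^k(8) = [8, 45, 25, 22, 69, 14, 24] for k=0..6.
The orbit structure of x ↦ 33x mod 73: 2 orbits of sizes [72, 1].
n − c = 73 − 2 = 71; sign = (−1)^71 = -1.
(33|73)_J = -1 (Zolotarev's lemma cross-check).

-1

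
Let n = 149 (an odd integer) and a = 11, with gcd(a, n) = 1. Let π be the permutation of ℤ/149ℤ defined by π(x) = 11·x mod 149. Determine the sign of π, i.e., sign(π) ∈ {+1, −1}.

-1

Start at x=80: 80 → 135 → 144 → 94 → 140 → 50 → 103 → … (one orbit).
π_11 has 2 disjoint cycles with lengths [148, 1] on {0,…,148}.
sign(π) = (−1)^{n − #cycles} = (−1)^{149−2} = (−1)^147 = -1.
(11|149)_J = -1 (Zolotarev's lemma cross-check).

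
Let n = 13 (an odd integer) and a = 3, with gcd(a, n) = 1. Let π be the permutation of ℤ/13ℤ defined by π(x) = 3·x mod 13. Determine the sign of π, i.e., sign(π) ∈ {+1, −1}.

Orbit of 1 under x↦3x: [1, 3, 9]… (length divides ord_13(3)).
5 cycles of lengths [3, 3, 3, 3, 1].
5 cycles on 13: each ℓ→(−1)^(ℓ−1), product (−1)^8 = +1.
Check: (3/13) = +1 by Zolotarev.

+1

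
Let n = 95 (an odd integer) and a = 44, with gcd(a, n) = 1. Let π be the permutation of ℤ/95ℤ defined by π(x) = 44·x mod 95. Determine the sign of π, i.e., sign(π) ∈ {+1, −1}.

Trace 4: π^k(4) = [4, 81, 49, 66, 54, 1, 44] for k=0..6.
Decompose π into cycles: lengths [18, 18, 18, 18, 9, 9, 2, 2, 1] (9 cycles, including the fixed point 0).
With 9 cycles on 95 points, sign = (−1)^{95−9} = +1.

+1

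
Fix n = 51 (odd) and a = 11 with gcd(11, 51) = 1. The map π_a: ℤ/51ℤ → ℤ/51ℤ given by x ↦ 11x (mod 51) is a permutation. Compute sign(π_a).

Trace 41: π^k(41) = [41, 43, 14, 1, 11, 19, 5] for k=0..6.
Cycle type of π: 16×3 + 2 + 1; total 5 cycles.
51 − 5 = 46 transpositions; sign(π) = (−1)^46 = +1.
Via Zolotarev, sign(π_{11}) = (11|51) = +1.

+1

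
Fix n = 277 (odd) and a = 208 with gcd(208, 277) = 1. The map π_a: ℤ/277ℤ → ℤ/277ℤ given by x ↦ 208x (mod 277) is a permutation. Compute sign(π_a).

+1

Orbit of 16 under x↦208x: [16, 4, 1, 208, 52, 13, 211]… (length divides ord_277(208)).
The orbit structure of x ↦ 208x mod 277: 7 orbits of sizes [46, 46, 46, 46, 46, 46, 1].
With 7 cycles on 277 points, sign = (−1)^{277−7} = +1.
Zolotarev: (208|277) = +1, matching the cycle-count sign.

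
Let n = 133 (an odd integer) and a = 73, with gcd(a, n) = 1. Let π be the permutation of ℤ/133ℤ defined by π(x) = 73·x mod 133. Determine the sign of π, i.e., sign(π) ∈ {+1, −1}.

-1

Trace 81: π^k(81) = [81, 61, 64, 17, 44, 20, 130] for k=0..6.
Decompose π into cycles: lengths [18, 18, 18, 18, 18, 18, 9, 9, 6, 1] (10 cycles, including the fixed point 0).
133 − 10 = 123 transpositions; sign(π) = (−1)^123 = -1.
The Jacobi symbol (73|133) = -1 (Zolotarev) agrees.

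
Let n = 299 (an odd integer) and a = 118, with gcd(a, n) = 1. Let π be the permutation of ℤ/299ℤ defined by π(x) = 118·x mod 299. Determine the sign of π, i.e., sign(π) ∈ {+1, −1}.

+1

Orbit of 131 under x↦118x: [131, 209, 144, 248, 261, 1, 118]… (length divides ord_299(118)).
Decompose π into cycles: lengths [11, 11, 11, 11, 11, 11, 11, 11, 11, 11, 11, 11, 11, 11, 11, 11, 11, 11, 11, 11, 11, 11, 11, 11, 11, 11, 1, 1, 1, 1, 1, 1, 1, 1, 1, 1, 1, 1, 1] (39 cycles, including the fixed point 0).
Σ(ℓ_i−1) = 299−39 = 260; sign = (−1)^260 = +1.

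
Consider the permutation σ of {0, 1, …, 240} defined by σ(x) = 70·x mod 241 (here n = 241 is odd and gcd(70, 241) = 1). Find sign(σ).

Trace 191: π^k(191) = [191, 115, 97, 42, 48, 227, 225] for k=0..6.
Cycle type of π: 240 + 1; total 2 cycles.
With 2 cycles on 241 points, sign = (−1)^{241−2} = -1.

-1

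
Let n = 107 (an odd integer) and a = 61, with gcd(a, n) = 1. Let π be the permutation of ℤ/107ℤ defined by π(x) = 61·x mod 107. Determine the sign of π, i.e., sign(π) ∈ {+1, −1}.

Trace 57: π^k(57) = [57, 53, 23, 12, 90, 33, 87] for k=0..6.
Cycle lengths of π_61 on ℤ/107ℤ: [53, 53, 1]; 3 cycles in total.
With 3 cycles on 107 points, sign = (−1)^{107−3} = +1.
Via Zolotarev, sign(π_{61}) = (61|107) = +1.

+1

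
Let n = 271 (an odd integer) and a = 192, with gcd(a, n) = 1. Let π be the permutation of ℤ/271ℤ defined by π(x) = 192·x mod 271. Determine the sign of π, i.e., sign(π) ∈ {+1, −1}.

-1

Start at x=192: 192 → 8 → 181 → 64 → 93 → 241 → 202 → … (one orbit).
Cycle type of π: 90×3 + 1; total 4 cycles.
n − c = 271 − 4 = 267; sign = (−1)^267 = -1.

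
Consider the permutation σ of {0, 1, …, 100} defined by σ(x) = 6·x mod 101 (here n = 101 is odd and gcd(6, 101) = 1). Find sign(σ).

+1

Trace 17: π^k(17) = [17, 1, 6, 36, 14, 84, 100] for k=0..6.
Cycle type of π: 10×10 + 1; total 11 cycles.
sign(π) = (−1)^{n − #cycles} = (−1)^{101−11} = (−1)^90 = +1.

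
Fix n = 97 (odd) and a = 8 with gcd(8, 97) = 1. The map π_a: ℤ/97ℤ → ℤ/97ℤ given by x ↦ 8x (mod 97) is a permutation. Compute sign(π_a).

Start at x=22: 22 → 79 → 50 → 12 → 96 → 89 → 33 → … (one orbit).
Cycle type of π: 16×6 + 1; total 7 cycles.
sign(π) = (−1)^{n − #cycles} = (−1)^{97−7} = (−1)^90 = +1.

+1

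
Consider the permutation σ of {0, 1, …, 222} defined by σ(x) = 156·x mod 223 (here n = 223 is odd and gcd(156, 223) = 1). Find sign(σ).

+1

Orbit of 81 under x↦156x: [81, 148, 119, 55, 106, 34, 175]… (length divides ord_223(156)).
The orbit structure of x ↦ 156x mod 223: 3 orbits of sizes [111, 111, 1].
n − c = 223 − 3 = 220; sign = (−1)^220 = +1.
(156|223)_J = +1 (Zolotarev's lemma cross-check).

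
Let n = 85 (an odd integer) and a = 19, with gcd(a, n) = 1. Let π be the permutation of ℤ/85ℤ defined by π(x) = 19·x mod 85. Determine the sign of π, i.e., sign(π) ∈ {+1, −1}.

Start at x=9: 9 → 1 → 19 → 21 → 59 → 16 → 49 → … (one orbit).
Cycle type of π: 8×10 + 2×2 + 1; total 13 cycles.
Σ(ℓ_i−1) = 85−13 = 72; sign = (−1)^72 = +1.

+1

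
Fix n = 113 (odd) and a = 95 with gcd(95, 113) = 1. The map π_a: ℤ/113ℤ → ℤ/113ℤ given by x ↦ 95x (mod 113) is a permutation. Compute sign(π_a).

Orbit of 112 under x↦95x: [112, 18, 15, 69, 1, 95, 98]… (length divides ord_113(95)).
Cycle type of π: 8×14 + 1; total 15 cycles.
sign(π) = (−1)^{n − #cycles} = (−1)^{113−15} = (−1)^98 = +1.
Check: (95/113) = +1 by Zolotarev.

+1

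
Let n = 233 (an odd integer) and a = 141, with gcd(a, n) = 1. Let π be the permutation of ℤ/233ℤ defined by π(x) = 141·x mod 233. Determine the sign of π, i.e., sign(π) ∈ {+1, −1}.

+1

Trace 29: π^k(29) = [29, 128, 107, 175, 210, 19, 116] for k=0..6.
Cycle lengths of π_141 on ℤ/233ℤ: [58, 58, 58, 58, 1]; 5 cycles in total.
233 − 5 = 228 transpositions; sign(π) = (−1)^228 = +1.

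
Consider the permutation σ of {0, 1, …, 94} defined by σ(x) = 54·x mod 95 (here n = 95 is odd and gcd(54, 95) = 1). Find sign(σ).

+1

Orbit of 1 under x↦54x: [1, 54, 66, 49, 81, 4, 26]… (length divides ord_95(54)).
Cycle type of π: 18×4 + 9×2 + 2×2 + 1; total 9 cycles.
sign(π) = (−1)^{n − #cycles} = (−1)^{95−9} = (−1)^86 = +1.
Via Zolotarev, sign(π_{54}) = (54|95) = +1.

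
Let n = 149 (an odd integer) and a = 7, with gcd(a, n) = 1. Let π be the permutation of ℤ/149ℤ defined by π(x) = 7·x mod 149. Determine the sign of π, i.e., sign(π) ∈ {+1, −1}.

+1

Orbit of 46 under x↦7x: [46, 24, 19, 133, 37, 110, 25]… (length divides ord_149(7)).
Cycle type of π: 74×2 + 1; total 3 cycles.
n − c = 149 − 3 = 146; sign = (−1)^146 = +1.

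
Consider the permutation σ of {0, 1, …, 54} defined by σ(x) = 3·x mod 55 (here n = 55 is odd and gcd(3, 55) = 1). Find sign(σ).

Trace 37: π^k(37) = [37, 1, 3, 9, 27, 26, 23] for k=0..6.
Cycle type of π: 20×2 + 5×2 + 4 + 1; total 6 cycles.
With 6 cycles on 55 points, sign = (−1)^{55−6} = -1.
Check: (3/55) = -1 by Zolotarev.

-1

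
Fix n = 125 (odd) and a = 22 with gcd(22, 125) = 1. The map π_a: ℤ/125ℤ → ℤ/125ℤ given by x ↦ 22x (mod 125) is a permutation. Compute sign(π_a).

-1

Orbit of 107 under x↦22x: [107, 104, 38, 86, 17, 124, 103]… (length divides ord_125(22)).
Decompose π into cycles: lengths [100, 20, 4, 1] (4 cycles, including the fixed point 0).
Σ(ℓ_i−1) = 125−4 = 121; sign = (−1)^121 = -1.
(22|125)_J = -1 (Zolotarev's lemma cross-check).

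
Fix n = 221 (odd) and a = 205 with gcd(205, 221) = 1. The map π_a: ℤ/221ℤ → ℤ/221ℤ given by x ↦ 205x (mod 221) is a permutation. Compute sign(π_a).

Start at x=205: 205 → 35 → 103 → 120 → 69 → 1 → 205 (one orbit).
Cycle lengths of π_205 on ℤ/221ℤ: [6, 6, 6, 6, 6, 6, 6, 6, 6, 6, 6, 6, 6, 6, 6, 6, 6, 6, 6, 6, 6, 6, 6, 6, 6, 6, 6, 6, 6, 6, 6, 6, 6, 6, 1, 1, 1, 1, 1, 1, 1, 1, 1, 1, 1, 1, 1, 1, 1, 1, 1]; 51 cycles in total.
sign(π) = (−1)^{n − #cycles} = (−1)^{221−51} = (−1)^170 = +1.

+1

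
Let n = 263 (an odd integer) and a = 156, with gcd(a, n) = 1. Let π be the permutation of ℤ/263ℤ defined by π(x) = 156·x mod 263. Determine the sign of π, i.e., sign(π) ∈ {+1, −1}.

+1

Orbit of 140 under x↦156x: [140, 11, 138, 225, 121, 203, 108]… (length divides ord_263(156)).
π_156 has 3 disjoint cycles with lengths [131, 131, 1] on {0,…,262}.
With 3 cycles on 263 points, sign = (−1)^{263−3} = +1.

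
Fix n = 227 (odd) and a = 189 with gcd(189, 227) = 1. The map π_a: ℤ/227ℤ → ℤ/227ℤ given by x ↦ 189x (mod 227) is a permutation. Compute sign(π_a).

Trace 47: π^k(47) = [47, 30, 222, 190, 44, 144, 203] for k=0..6.
Decompose π into cycles: lengths [113, 113, 1] (3 cycles, including the fixed point 0).
Σ(ℓ_i−1) = 227−3 = 224; sign = (−1)^224 = +1.
Check: (189/227) = +1 by Zolotarev.

+1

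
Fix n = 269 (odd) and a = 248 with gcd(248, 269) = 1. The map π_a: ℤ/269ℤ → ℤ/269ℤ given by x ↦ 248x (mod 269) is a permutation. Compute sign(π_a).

+1

Start at x=119: 119 → 191 → 24 → 34 → 93 → 199 → 125 → … (one orbit).
3 cycles of lengths [134, 134, 1].
269 − 3 = 266 transpositions; sign(π) = (−1)^266 = +1.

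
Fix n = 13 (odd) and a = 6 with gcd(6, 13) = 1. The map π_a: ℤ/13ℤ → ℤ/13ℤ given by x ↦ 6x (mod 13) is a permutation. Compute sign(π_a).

Trace 2: π^k(2) = [2, 12, 7, 3, 5, 4, 11] for k=0..6.
Cycle lengths of π_6 on ℤ/13ℤ: [12, 1]; 2 cycles in total.
13 − 2 = 11 transpositions; sign(π) = (−1)^11 = -1.
Via Zolotarev, sign(π_{6}) = (6|13) = -1.

-1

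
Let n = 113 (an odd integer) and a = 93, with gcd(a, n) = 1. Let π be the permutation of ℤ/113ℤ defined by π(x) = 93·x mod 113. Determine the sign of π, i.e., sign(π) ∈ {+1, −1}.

-1

Trace 31: π^k(31) = [31, 58, 83, 35, 91, 101, 14] for k=0..6.
The orbit structure of x ↦ 93x mod 113: 2 orbits of sizes [112, 1].
sign(π) = (−1)^{n − #cycles} = (−1)^{113−2} = (−1)^111 = -1.
Via Zolotarev, sign(π_{93}) = (93|113) = -1.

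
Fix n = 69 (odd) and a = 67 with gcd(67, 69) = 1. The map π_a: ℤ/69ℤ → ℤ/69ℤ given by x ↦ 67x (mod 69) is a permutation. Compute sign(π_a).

Trace 10: π^k(10) = [10, 49, 40, 58, 22, 25, 19] for k=0..6.
π_67 has 6 disjoint cycles with lengths [22, 22, 22, 1, 1, 1] on {0,…,68}.
Σ(ℓ_i−1) = 69−6 = 63; sign = (−1)^63 = -1.

-1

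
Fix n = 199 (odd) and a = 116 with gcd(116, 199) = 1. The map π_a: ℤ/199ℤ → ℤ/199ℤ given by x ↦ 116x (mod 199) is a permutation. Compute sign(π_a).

+1

Trace 98: π^k(98) = [98, 25, 114, 90, 92, 125, 172] for k=0..6.
The orbit structure of x ↦ 116x mod 199: 7 orbits of sizes [33, 33, 33, 33, 33, 33, 1].
n − c = 199 − 7 = 192; sign = (−1)^192 = +1.
Check: (116/199) = +1 by Zolotarev.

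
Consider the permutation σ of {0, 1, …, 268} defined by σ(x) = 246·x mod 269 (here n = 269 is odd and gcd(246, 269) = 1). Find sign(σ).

Start at x=43: 43 → 87 → 151 → 24 → 255 → 53 → 126 → … (one orbit).
π_246 has 3 disjoint cycles with lengths [134, 134, 1] on {0,…,268}.
With 3 cycles on 269 points, sign = (−1)^{269−3} = +1.
(246|269)_J = +1 (Zolotarev's lemma cross-check).

+1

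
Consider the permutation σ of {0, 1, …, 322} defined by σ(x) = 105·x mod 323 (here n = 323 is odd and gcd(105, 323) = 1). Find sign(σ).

Trace 100: π^k(100) = [100, 164, 101, 269, 144, 262, 55] for k=0..6.
5 cycles of lengths [144, 144, 18, 16, 1].
sign(π) = (−1)^{n − #cycles} = (−1)^{323−5} = (−1)^318 = +1.

+1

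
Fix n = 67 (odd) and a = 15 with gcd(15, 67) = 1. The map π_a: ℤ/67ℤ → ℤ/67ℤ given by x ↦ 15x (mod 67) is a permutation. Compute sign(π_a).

Trace 24: π^k(24) = [24, 25, 40, 64, 22, 62, 59] for k=0..6.
Cycle type of π: 11×6 + 1; total 7 cycles.
67 − 7 = 60 transpositions; sign(π) = (−1)^60 = +1.

+1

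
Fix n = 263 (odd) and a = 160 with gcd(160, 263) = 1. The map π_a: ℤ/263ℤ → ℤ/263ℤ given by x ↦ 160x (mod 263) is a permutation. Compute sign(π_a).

Orbit of 12 under x↦160x: [12, 79, 16, 193, 109, 82, 233]… (length divides ord_263(160)).
Cycle lengths of π_160 on ℤ/263ℤ: [262, 1]; 2 cycles in total.
With 2 cycles on 263 points, sign = (−1)^{263−2} = -1.
The Jacobi symbol (160|263) = -1 (Zolotarev) agrees.

-1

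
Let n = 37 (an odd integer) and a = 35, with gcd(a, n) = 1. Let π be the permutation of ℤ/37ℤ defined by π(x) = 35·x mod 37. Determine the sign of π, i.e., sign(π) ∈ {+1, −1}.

Start at x=25: 25 → 24 → 26 → 22 → 30 → 14 → 9 → … (one orbit).
Cycle type of π: 36 + 1; total 2 cycles.
n − c = 37 − 2 = 35; sign = (−1)^35 = -1.
Via Zolotarev, sign(π_{35}) = (35|37) = -1.

-1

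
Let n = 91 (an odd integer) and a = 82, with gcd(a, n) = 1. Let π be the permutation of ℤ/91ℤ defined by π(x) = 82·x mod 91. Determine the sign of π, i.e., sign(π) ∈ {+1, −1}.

Trace 90: π^k(90) = [90, 9, 10, 1, 82, 81] for k=0..5.
The orbit structure of x ↦ 82x mod 91: 16 orbits of sizes [6, 6, 6, 6, 6, 6, 6, 6, 6, 6, 6, 6, 6, 6, 6, 1].
With 16 cycles on 91 points, sign = (−1)^{91−16} = -1.
Zolotarev: (82|91) = -1, matching the cycle-count sign.

-1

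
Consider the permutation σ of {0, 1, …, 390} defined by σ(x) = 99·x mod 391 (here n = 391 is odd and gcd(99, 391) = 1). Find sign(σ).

Start at x=16: 16 → 20 → 25 → 129 → 259 → 226 → 87 → … (one orbit).
5 cycles of lengths [176, 176, 22, 16, 1].
sign(π) = (−1)^{n − #cycles} = (−1)^{391−5} = (−1)^386 = +1.
Zolotarev: (99|391) = +1, matching the cycle-count sign.

+1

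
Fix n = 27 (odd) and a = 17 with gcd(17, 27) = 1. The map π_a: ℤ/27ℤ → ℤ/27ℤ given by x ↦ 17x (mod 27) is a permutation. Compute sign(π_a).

Trace 26: π^k(26) = [26, 10, 8, 1, 17, 19] for k=0..5.
8 cycles of lengths [6, 6, 6, 2, 2, 2, 2, 1].
With 8 cycles on 27 points, sign = (−1)^{27−8} = -1.

-1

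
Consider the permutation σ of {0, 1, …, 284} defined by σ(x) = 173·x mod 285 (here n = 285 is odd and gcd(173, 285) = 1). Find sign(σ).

-1

Trace 128: π^k(128) = [128, 199, 227, 226, 53, 49, 212] for k=0..6.
Decompose π into cycles: lengths [36, 36, 36, 36, 36, 36, 18, 18, 18, 4, 4, 4, 2, 1] (14 cycles, including the fixed point 0).
14 cycles on 285: each ℓ→(−1)^(ℓ−1), product (−1)^271 = -1.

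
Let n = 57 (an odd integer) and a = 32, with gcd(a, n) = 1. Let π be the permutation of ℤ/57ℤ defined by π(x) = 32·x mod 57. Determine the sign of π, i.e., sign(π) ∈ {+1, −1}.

+1

Trace 49: π^k(49) = [49, 29, 16, 56, 25, 2, 7] for k=0..6.
Cycle type of π: 18×3 + 2 + 1; total 5 cycles.
5 cycles on 57: each ℓ→(−1)^(ℓ−1), product (−1)^52 = +1.
Via Zolotarev, sign(π_{32}) = (32|57) = +1.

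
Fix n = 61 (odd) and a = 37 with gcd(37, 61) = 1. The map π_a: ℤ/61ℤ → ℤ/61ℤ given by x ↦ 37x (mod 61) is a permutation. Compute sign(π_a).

Trace 53: π^k(53) = [53, 9, 28, 60, 24, 34, 38] for k=0..6.
The orbit structure of x ↦ 37x mod 61: 4 orbits of sizes [20, 20, 20, 1].
sign(π) = (−1)^{n − #cycles} = (−1)^{61−4} = (−1)^57 = -1.

-1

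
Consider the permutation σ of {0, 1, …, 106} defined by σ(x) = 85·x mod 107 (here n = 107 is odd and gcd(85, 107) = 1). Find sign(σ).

Start at x=16: 16 → 76 → 40 → 83 → 100 → 47 → 36 → … (one orbit).
Decompose π into cycles: lengths [53, 53, 1] (3 cycles, including the fixed point 0).
107 − 3 = 104 transpositions; sign(π) = (−1)^104 = +1.

+1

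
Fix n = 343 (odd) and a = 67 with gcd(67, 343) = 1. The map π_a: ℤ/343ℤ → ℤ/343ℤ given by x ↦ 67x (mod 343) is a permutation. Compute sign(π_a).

+1

Start at x=148: 148 → 312 → 324 → 99 → 116 → 226 → 50 → … (one orbit).
Decompose π into cycles: lengths [21, 21, 21, 21, 21, 21, 21, 21, 21, 21, 21, 21, 21, 21, 3, 3, 3, 3, 3, 3, 3, 3, 3, 3, 3, 3, 3, 3, 3, 3, 1] (31 cycles, including the fixed point 0).
n − c = 343 − 31 = 312; sign = (−1)^312 = +1.
Zolotarev: (67|343) = +1, matching the cycle-count sign.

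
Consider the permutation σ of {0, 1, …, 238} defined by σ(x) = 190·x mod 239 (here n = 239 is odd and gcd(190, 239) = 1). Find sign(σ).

-1

Orbit of 64 under x↦190x: [64, 210, 226, 159, 96, 76, 100]… (length divides ord_239(190)).
Cycle type of π: 238 + 1; total 2 cycles.
Σ(ℓ_i−1) = 239−2 = 237; sign = (−1)^237 = -1.
Zolotarev: (190|239) = -1, matching the cycle-count sign.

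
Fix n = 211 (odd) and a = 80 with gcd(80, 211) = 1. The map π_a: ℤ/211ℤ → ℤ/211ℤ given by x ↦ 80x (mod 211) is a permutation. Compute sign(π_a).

Start at x=122: 122 → 54 → 100 → 193 → 37 → 6 → 58 → … (one orbit).
The orbit structure of x ↦ 80x mod 211: 3 orbits of sizes [105, 105, 1].
Σ(ℓ_i−1) = 211−3 = 208; sign = (−1)^208 = +1.
Zolotarev: (80|211) = +1, matching the cycle-count sign.

+1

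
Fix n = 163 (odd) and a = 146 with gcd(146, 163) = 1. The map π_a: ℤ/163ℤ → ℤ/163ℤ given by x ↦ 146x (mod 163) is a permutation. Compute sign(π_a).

Orbit of 58 under x↦146x: [58, 155, 136, 133, 21, 132, 38]… (length divides ord_163(146)).
Cycle lengths of π_146 on ℤ/163ℤ: [27, 27, 27, 27, 27, 27, 1]; 7 cycles in total.
With 7 cycles on 163 points, sign = (−1)^{163−7} = +1.

+1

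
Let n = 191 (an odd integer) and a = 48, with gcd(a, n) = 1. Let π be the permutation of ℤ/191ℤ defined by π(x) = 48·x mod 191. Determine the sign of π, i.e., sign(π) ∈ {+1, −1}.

+1

Orbit of 85 under x↦48x: [85, 69, 65, 64, 16, 4, 1]… (length divides ord_191(48)).
3 cycles of lengths [95, 95, 1].
191 − 3 = 188 transpositions; sign(π) = (−1)^188 = +1.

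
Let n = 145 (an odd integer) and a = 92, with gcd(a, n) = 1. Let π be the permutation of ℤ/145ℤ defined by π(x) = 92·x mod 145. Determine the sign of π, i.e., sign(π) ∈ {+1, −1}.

-1

Orbit of 67 under x↦92x: [67, 74, 138, 81, 57, 24, 33]… (length divides ord_145(92)).
Decompose π into cycles: lengths [28, 28, 28, 28, 14, 14, 4, 1] (8 cycles, including the fixed point 0).
145 − 8 = 137 transpositions; sign(π) = (−1)^137 = -1.
Via Zolotarev, sign(π_{92}) = (92|145) = -1.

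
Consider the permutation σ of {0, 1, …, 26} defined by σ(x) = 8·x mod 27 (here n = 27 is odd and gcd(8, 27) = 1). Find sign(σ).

Orbit of 10 under x↦8x: [10, 26, 19, 17, 1, 8]… (length divides ord_27(8)).
π_8 has 8 disjoint cycles with lengths [6, 6, 6, 2, 2, 2, 2, 1] on {0,…,26}.
27 − 8 = 19 transpositions; sign(π) = (−1)^19 = -1.
Via Zolotarev, sign(π_{8}) = (8|27) = -1.

-1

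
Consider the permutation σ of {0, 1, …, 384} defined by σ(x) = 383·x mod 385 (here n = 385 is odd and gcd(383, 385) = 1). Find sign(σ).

+1

Start at x=192: 192 → 1 → 383 → 4 → 377 → 16 → 353 → … (one orbit).
Decompose π into cycles: lengths [60, 60, 60, 60, 30, 30, 20, 20, 12, 12, 6, 5, 5, 4, 1] (15 cycles, including the fixed point 0).
With 15 cycles on 385 points, sign = (−1)^{385−15} = +1.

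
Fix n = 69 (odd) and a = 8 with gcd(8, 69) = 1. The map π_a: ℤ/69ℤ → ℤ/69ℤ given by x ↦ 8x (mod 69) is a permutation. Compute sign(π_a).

Start at x=32: 32 → 49 → 47 → 31 → 41 → 52 → 2 → … (one orbit).
6 cycles of lengths [22, 22, 11, 11, 2, 1].
6 cycles on 69: each ℓ→(−1)^(ℓ−1), product (−1)^63 = -1.
Via Zolotarev, sign(π_{8}) = (8|69) = -1.

-1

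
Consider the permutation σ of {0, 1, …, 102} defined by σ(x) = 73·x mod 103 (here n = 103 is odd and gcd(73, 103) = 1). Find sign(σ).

Start at x=64: 64 → 37 → 23 → 31 → 100 → 90 → 81 → … (one orbit).
4 cycles of lengths [34, 34, 34, 1].
103 − 4 = 99 transpositions; sign(π) = (−1)^99 = -1.

-1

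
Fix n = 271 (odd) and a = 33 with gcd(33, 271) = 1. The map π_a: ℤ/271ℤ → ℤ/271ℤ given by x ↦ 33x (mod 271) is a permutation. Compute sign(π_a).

Orbit of 188 under x↦33x: [188, 242, 127, 126, 93, 88, 194]… (length divides ord_271(33)).
Cycle lengths of π_33 on ℤ/271ℤ: [54, 54, 54, 54, 54, 1]; 6 cycles in total.
sign(π) = (−1)^{n − #cycles} = (−1)^{271−6} = (−1)^265 = -1.

-1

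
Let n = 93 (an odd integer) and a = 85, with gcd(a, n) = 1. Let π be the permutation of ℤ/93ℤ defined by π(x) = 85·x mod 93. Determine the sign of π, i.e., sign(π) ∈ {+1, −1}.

-1

Orbit of 16 under x↦85x: [16, 58, 1, 85, 64, 46, 4]… (length divides ord_93(85)).
Cycle lengths of π_85 on ℤ/93ℤ: [10, 10, 10, 10, 10, 10, 10, 10, 10, 1, 1, 1]; 12 cycles in total.
With 12 cycles on 93 points, sign = (−1)^{93−12} = -1.
The Jacobi symbol (85|93) = -1 (Zolotarev) agrees.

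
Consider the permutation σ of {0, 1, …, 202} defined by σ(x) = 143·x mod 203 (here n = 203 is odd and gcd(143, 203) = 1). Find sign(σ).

+1

Trace 19: π^k(19) = [19, 78, 192, 51, 188, 88, 201] for k=0..6.
π_143 has 5 disjoint cycles with lengths [84, 84, 28, 6, 1] on {0,…,202}.
n − c = 203 − 5 = 198; sign = (−1)^198 = +1.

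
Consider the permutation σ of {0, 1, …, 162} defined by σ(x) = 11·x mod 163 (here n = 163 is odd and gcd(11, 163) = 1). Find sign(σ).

-1

Orbit of 100 under x↦11x: [100, 122, 38, 92, 34, 48, 39]… (length divides ord_163(11)).
π_11 has 2 disjoint cycles with lengths [162, 1] on {0,…,162}.
sign(π) = (−1)^{n − #cycles} = (−1)^{163−2} = (−1)^161 = -1.
Check: (11/163) = -1 by Zolotarev.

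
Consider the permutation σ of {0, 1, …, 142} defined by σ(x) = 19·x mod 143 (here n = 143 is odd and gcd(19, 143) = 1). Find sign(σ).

Start at x=56: 56 → 63 → 53 → 6 → 114 → 21 → 113 → … (one orbit).
5 cycles of lengths [60, 60, 12, 10, 1].
143 − 5 = 138 transpositions; sign(π) = (−1)^138 = +1.
Zolotarev: (19|143) = +1, matching the cycle-count sign.

+1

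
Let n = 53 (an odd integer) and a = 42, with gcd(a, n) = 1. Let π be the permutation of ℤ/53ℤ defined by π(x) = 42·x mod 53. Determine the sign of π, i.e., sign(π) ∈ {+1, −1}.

Orbit of 49 under x↦42x: [49, 44, 46, 24, 1, 42, 15]… (length divides ord_53(42)).
Cycle lengths of π_42 on ℤ/53ℤ: [13, 13, 13, 13, 1]; 5 cycles in total.
5 cycles on 53: each ℓ→(−1)^(ℓ−1), product (−1)^48 = +1.
Zolotarev: (42|53) = +1, matching the cycle-count sign.

+1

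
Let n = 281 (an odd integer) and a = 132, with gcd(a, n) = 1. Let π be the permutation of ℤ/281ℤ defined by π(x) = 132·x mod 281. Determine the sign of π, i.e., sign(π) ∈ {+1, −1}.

+1

Start at x=68: 68 → 265 → 136 → 249 → 272 → 217 → 263 → … (one orbit).
Cycle lengths of π_132 on ℤ/281ℤ: [140, 140, 1]; 3 cycles in total.
sign(π) = (−1)^{n − #cycles} = (−1)^{281−3} = (−1)^278 = +1.
Via Zolotarev, sign(π_{132}) = (132|281) = +1.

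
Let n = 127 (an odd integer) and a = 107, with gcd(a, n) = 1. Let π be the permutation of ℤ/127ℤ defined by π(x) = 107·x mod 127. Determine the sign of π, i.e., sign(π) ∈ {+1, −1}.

+1

Start at x=1: 1 → 107 → 19 → 1 (one orbit).
Cycle type of π: 3×42 + 1; total 43 cycles.
sign(π) = (−1)^{n − #cycles} = (−1)^{127−43} = (−1)^84 = +1.
Check: (107/127) = +1 by Zolotarev.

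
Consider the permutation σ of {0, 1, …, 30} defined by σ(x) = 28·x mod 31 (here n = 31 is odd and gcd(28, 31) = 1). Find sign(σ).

+1

Orbit of 14 under x↦28x: [14, 20, 2, 25, 18, 8, 7]… (length divides ord_31(28)).
3 cycles of lengths [15, 15, 1].
31 − 3 = 28 transpositions; sign(π) = (−1)^28 = +1.
The Jacobi symbol (28|31) = +1 (Zolotarev) agrees.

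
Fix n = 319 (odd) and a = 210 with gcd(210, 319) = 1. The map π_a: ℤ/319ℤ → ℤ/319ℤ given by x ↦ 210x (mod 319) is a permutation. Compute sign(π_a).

+1

Orbit of 199 under x↦210x: [199, 1, 210, 78, 111, 23, 45]… (length divides ord_319(210)).
Cycle type of π: 7×44 + 1×11; total 55 cycles.
Σ(ℓ_i−1) = 319−55 = 264; sign = (−1)^264 = +1.
Check: (210/319) = +1 by Zolotarev.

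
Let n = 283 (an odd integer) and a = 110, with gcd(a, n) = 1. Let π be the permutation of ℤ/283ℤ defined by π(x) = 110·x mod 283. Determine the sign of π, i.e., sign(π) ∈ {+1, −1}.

Trace 28: π^k(28) = [28, 250, 49, 13, 15, 235, 97] for k=0..6.
π_110 has 3 disjoint cycles with lengths [141, 141, 1] on {0,…,282}.
sign(π) = (−1)^{n − #cycles} = (−1)^{283−3} = (−1)^280 = +1.
Zolotarev: (110|283) = +1, matching the cycle-count sign.

+1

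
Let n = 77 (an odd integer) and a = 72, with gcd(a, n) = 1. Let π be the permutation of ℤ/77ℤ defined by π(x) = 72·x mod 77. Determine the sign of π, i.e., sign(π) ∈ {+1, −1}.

-1

Orbit of 9 under x↦72x: [9, 32, 71, 30, 4, 57, 23]… (length divides ord_77(72)).
π_72 has 6 disjoint cycles with lengths [30, 30, 10, 3, 3, 1] on {0,…,76}.
sign(π) = (−1)^{n − #cycles} = (−1)^{77−6} = (−1)^71 = -1.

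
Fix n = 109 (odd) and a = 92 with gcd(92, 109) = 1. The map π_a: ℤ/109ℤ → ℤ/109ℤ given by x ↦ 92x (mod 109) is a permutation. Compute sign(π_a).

Start at x=93: 93 → 54 → 63 → 19 → 4 → 41 → 66 → … (one orbit).
The orbit structure of x ↦ 92x mod 109: 4 orbits of sizes [36, 36, 36, 1].
sign(π) = (−1)^{n − #cycles} = (−1)^{109−4} = (−1)^105 = -1.
Via Zolotarev, sign(π_{92}) = (92|109) = -1.

-1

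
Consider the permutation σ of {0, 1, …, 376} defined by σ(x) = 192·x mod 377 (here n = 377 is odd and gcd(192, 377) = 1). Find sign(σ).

Trace 170: π^k(170) = [170, 218, 9, 220, 16, 56, 196] for k=0..6.
Cycle lengths of π_192 on ℤ/377ℤ: [84, 84, 84, 84, 28, 6, 6, 1]; 8 cycles in total.
377 − 8 = 369 transpositions; sign(π) = (−1)^369 = -1.
The Jacobi symbol (192|377) = -1 (Zolotarev) agrees.

-1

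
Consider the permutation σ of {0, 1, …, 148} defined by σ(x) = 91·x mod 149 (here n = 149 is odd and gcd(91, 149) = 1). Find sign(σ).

Start at x=122: 122 → 76 → 62 → 129 → 117 → 68 → 79 → … (one orbit).
Cycle type of π: 148 + 1; total 2 cycles.
n − c = 149 − 2 = 147; sign = (−1)^147 = -1.

-1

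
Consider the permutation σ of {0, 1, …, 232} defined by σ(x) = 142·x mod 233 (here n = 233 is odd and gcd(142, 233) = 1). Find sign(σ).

+1

Start at x=63: 63 → 92 → 16 → 175 → 152 → 148 → 46 → … (one orbit).
Cycle lengths of π_142 on ℤ/233ℤ: [29, 29, 29, 29, 29, 29, 29, 29, 1]; 9 cycles in total.
n − c = 233 − 9 = 224; sign = (−1)^224 = +1.
(142|233)_J = +1 (Zolotarev's lemma cross-check).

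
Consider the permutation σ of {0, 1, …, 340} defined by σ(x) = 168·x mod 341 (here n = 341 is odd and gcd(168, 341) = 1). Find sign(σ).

-1

Trace 56: π^k(56) = [56, 201, 9, 148, 312, 243, 245] for k=0..6.
Cycle type of π: 30×11 + 5×2 + 1; total 14 cycles.
With 14 cycles on 341 points, sign = (−1)^{341−14} = -1.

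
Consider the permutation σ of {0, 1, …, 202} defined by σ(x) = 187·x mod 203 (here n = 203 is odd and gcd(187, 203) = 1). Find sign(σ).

-1

Start at x=65: 65 → 178 → 197 → 96 → 88 → 13 → 198 → … (one orbit).
π_187 has 8 disjoint cycles with lengths [42, 42, 42, 42, 14, 14, 6, 1] on {0,…,202}.
203 − 8 = 195 transpositions; sign(π) = (−1)^195 = -1.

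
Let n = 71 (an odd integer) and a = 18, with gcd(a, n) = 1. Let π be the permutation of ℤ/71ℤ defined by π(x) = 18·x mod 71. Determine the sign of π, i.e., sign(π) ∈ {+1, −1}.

Start at x=60: 60 → 15 → 57 → 32 → 8 → 2 → 36 → … (one orbit).
Cycle lengths of π_18 on ℤ/71ℤ: [35, 35, 1]; 3 cycles in total.
3 cycles on 71: each ℓ→(−1)^(ℓ−1), product (−1)^68 = +1.
Via Zolotarev, sign(π_{18}) = (18|71) = +1.

+1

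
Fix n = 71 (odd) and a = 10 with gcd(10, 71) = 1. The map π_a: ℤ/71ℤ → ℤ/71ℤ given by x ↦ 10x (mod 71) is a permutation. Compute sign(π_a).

Trace 45: π^k(45) = [45, 24, 27, 57, 2, 20, 58] for k=0..6.
Cycle lengths of π_10 on ℤ/71ℤ: [35, 35, 1]; 3 cycles in total.
n − c = 71 − 3 = 68; sign = (−1)^68 = +1.
Zolotarev: (10|71) = +1, matching the cycle-count sign.

+1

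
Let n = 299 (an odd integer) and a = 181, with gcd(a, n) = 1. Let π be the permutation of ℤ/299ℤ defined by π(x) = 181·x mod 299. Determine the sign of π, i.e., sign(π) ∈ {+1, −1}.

-1

Orbit of 272 under x↦181x: [272, 196, 194, 131, 90, 144, 51]… (length divides ord_299(181)).
Decompose π into cycles: lengths [22, 22, 22, 22, 22, 22, 22, 22, 22, 22, 22, 22, 22, 2, 2, 2, 2, 2, 2, 1] (20 cycles, including the fixed point 0).
With 20 cycles on 299 points, sign = (−1)^{299−20} = -1.
(181|299)_J = -1 (Zolotarev's lemma cross-check).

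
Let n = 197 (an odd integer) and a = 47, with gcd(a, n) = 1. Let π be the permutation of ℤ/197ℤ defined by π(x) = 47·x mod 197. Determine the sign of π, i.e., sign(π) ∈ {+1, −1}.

Orbit of 1 under x↦47x: [1, 47, 42, 4, 188, 168, 16]… (length divides ord_197(47)).
Cycle lengths of π_47 on ℤ/197ℤ: [98, 98, 1]; 3 cycles in total.
Σ(ℓ_i−1) = 197−3 = 194; sign = (−1)^194 = +1.
(47|197)_J = +1 (Zolotarev's lemma cross-check).

+1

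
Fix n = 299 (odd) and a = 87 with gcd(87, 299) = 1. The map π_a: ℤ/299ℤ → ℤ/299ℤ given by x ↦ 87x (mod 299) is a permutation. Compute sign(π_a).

+1

Trace 55: π^k(55) = [55, 1, 87, 94, 105, 165, 3] for k=0..6.
Cycle lengths of π_87 on ℤ/299ℤ: [33, 33, 33, 33, 33, 33, 33, 33, 11, 11, 3, 3, 3, 3, 1]; 15 cycles in total.
sign(π) = (−1)^{n − #cycles} = (−1)^{299−15} = (−1)^284 = +1.
(87|299)_J = +1 (Zolotarev's lemma cross-check).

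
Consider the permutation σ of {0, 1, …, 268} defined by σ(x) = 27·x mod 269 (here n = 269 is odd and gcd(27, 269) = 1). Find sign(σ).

Trace 23: π^k(23) = [23, 83, 89, 251, 52, 59, 248] for k=0..6.
π_27 has 2 disjoint cycles with lengths [268, 1] on {0,…,268}.
Σ(ℓ_i−1) = 269−2 = 267; sign = (−1)^267 = -1.
(27|269)_J = -1 (Zolotarev's lemma cross-check).

-1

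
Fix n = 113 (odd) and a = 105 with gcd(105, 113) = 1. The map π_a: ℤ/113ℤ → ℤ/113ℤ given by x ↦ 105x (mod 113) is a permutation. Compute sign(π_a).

+1

Orbit of 15 under x↦105x: [15, 106, 56, 4, 81, 30, 99]… (length divides ord_113(105)).
π_105 has 5 disjoint cycles with lengths [28, 28, 28, 28, 1] on {0,…,112}.
sign(π) = (−1)^{n − #cycles} = (−1)^{113−5} = (−1)^108 = +1.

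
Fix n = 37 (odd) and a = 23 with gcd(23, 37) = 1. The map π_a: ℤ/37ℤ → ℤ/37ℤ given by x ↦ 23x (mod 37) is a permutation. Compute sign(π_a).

-1

Start at x=31: 31 → 10 → 8 → 36 → 14 → 26 → 6 → … (one orbit).
π_23 has 4 disjoint cycles with lengths [12, 12, 12, 1] on {0,…,36}.
sign(π) = (−1)^{n − #cycles} = (−1)^{37−4} = (−1)^33 = -1.
Zolotarev: (23|37) = -1, matching the cycle-count sign.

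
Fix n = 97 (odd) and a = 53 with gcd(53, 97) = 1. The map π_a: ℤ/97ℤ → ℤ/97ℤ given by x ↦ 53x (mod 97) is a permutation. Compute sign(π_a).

+1

Trace 35: π^k(35) = [35, 12, 54, 49, 75, 95, 88] for k=0..6.
π_53 has 3 disjoint cycles with lengths [48, 48, 1] on {0,…,96}.
n − c = 97 − 3 = 94; sign = (−1)^94 = +1.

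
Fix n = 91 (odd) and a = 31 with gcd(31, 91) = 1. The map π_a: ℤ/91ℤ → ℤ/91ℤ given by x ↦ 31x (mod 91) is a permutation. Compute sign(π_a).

+1

Orbit of 79 under x↦31x: [79, 83, 25, 47, 1, 31, 51]… (length divides ord_91(31)).
11 cycles of lengths [12, 12, 12, 12, 12, 12, 6, 4, 4, 4, 1].
sign(π) = (−1)^{n − #cycles} = (−1)^{91−11} = (−1)^80 = +1.
(31|91)_J = +1 (Zolotarev's lemma cross-check).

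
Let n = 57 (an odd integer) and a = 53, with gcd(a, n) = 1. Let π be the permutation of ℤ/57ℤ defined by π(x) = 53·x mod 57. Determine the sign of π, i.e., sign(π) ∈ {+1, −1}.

Start at x=1: 1 → 53 → 16 → 50 → 28 → 2 → 49 → … (one orbit).
Cycle type of π: 18×3 + 2 + 1; total 5 cycles.
Σ(ℓ_i−1) = 57−5 = 52; sign = (−1)^52 = +1.
(53|57)_J = +1 (Zolotarev's lemma cross-check).

+1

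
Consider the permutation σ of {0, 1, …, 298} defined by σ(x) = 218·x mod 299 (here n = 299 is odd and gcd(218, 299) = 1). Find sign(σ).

Start at x=90: 90 → 185 → 264 → 144 → 296 → 243 → 51 → … (one orbit).
π_218 has 8 disjoint cycles with lengths [66, 66, 66, 66, 22, 6, 6, 1] on {0,…,298}.
With 8 cycles on 299 points, sign = (−1)^{299−8} = -1.

-1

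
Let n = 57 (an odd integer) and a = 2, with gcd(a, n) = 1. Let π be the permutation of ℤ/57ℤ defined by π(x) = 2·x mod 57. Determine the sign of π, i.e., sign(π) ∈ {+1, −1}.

+1

Start at x=55: 55 → 53 → 49 → 41 → 25 → 50 → 43 → … (one orbit).
5 cycles of lengths [18, 18, 18, 2, 1].
Σ(ℓ_i−1) = 57−5 = 52; sign = (−1)^52 = +1.
Zolotarev: (2|57) = +1, matching the cycle-count sign.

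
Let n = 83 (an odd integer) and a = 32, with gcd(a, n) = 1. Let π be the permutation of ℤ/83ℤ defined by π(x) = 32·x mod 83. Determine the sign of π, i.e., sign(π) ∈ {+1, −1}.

-1

Orbit of 40 under x↦32x: [40, 35, 41, 67, 69, 50, 23]… (length divides ord_83(32)).
π_32 has 2 disjoint cycles with lengths [82, 1] on {0,…,82}.
83 − 2 = 81 transpositions; sign(π) = (−1)^81 = -1.
Check: (32/83) = -1 by Zolotarev.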